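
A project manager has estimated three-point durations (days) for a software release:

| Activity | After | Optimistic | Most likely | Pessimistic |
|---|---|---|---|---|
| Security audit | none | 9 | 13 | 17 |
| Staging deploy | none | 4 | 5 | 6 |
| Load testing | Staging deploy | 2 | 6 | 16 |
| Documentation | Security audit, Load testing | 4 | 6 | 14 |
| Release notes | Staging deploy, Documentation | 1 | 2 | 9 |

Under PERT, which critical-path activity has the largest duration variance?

Documentation

te_Security audit = (9 + 4·13 + 17)/6 = 78/6 = 13; σ²_Security audit = ((17−9)/6)² = 1.778
te_Staging deploy = (4 + 4·5 + 6)/6 = 30/6 = 5; σ²_Staging deploy = ((6−4)/6)² = 0.111
te_Load testing = (2 + 4·6 + 16)/6 = 42/6 = 7; σ²_Load testing = ((16−2)/6)² = 5.444
te_Documentation = (4 + 4·6 + 14)/6 = 42/6 = 7; σ²_Documentation = ((14−4)/6)² = 2.778
te_Release notes = (1 + 4·2 + 9)/6 = 18/6 = 3; σ²_Release notes = ((9−1)/6)² = 1.778

Forward pass:
ES_Security audit = 0; EF_Security audit = 13
ES_Staging deploy = 0; EF_Staging deploy = 5
ES_Load testing = 5; EF_Load testing = 5+7 = 12
ES_Documentation = max(EF_Security audit=13, EF_Load testing=12) = 13; EF_Documentation = 13+7 = 20
ES_Release notes = max(EF_Staging deploy=5, EF_Documentation=20) = 20; EF_Release notes = 20+3 = 23
Expected project duration μ = 23 days. Critical path: Security audit → Documentation → Release notes.

Variances on critical path: σ²_Security audit=1.778, σ²_Documentation=2.778, σ²_Release notes=1.778.
Largest is σ²_Documentation = 2.778.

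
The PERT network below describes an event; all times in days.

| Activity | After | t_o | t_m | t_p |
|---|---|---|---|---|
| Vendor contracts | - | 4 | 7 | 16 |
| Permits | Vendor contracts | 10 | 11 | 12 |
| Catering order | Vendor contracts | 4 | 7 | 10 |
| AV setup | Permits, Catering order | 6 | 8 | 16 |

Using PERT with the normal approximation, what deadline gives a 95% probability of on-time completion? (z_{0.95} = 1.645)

te_Vendor contracts = (4 + 4·7 + 16)/6 = 48/6 = 8; σ²_Vendor contracts = ((16−4)/6)² = 4.000
te_Permits = (10 + 4·11 + 12)/6 = 66/6 = 11; σ²_Permits = ((12−10)/6)² = 0.111
te_Catering order = (4 + 4·7 + 10)/6 = 42/6 = 7; σ²_Catering order = ((10−4)/6)² = 1.000
te_AV setup = (6 + 4·8 + 16)/6 = 54/6 = 9; σ²_AV setup = ((16−6)/6)² = 2.778

Forward pass:
ES_Vendor contracts = 0; EF_Vendor contracts = 8
ES_Permits = 8; EF_Permits = 8+11 = 19
ES_Catering order = 8; EF_Catering order = 8+7 = 15
ES_AV setup = max(EF_Permits=19, EF_Catering order=15) = 19; EF_AV setup = 19+9 = 28
Expected project duration μ = 28 days. Critical path: Vendor contracts → Permits → AV setup.

Variance along critical path = 4.000 + 0.111 + 2.778 = 6.889; σ = 2.625 days.
D = μ + z·σ = 28 + 1.645·2.625 = 32.3 days

32.3 days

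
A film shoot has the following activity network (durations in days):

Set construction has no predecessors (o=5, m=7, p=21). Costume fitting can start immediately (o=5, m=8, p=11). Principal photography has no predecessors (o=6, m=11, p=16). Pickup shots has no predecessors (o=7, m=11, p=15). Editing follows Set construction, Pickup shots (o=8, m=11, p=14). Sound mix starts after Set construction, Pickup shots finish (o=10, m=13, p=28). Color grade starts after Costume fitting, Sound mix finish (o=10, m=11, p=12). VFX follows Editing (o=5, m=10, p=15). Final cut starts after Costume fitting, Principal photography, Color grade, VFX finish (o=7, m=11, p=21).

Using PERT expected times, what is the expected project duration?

49 days

te_Set construction = (5 + 4·7 + 21)/6 = 54/6 = 9
te_Costume fitting = (5 + 4·8 + 11)/6 = 48/6 = 8
te_Principal photography = (6 + 4·11 + 16)/6 = 66/6 = 11
te_Pickup shots = (7 + 4·11 + 15)/6 = 66/6 = 11
te_Editing = (8 + 4·11 + 14)/6 = 66/6 = 11
te_Sound mix = (10 + 4·13 + 28)/6 = 90/6 = 15
te_Color grade = (10 + 4·11 + 12)/6 = 66/6 = 11
te_VFX = (5 + 4·10 + 15)/6 = 60/6 = 10
te_Final cut = (7 + 4·11 + 21)/6 = 72/6 = 12

Forward pass:
ES_Set construction = 0; EF_Set construction = 9
ES_Costume fitting = 0; EF_Costume fitting = 8
ES_Principal photography = 0; EF_Principal photography = 11
ES_Pickup shots = 0; EF_Pickup shots = 11
ES_Editing = max(EF_Set construction=9, EF_Pickup shots=11) = 11; EF_Editing = 11+11 = 22
ES_Sound mix = max(EF_Set construction=9, EF_Pickup shots=11) = 11; EF_Sound mix = 11+15 = 26
ES_Color grade = max(EF_Costume fitting=8, EF_Sound mix=26) = 26; EF_Color grade = 26+11 = 37
ES_VFX = 22; EF_VFX = 22+10 = 32
ES_Final cut = max(EF_Costume fitting=8, EF_Principal photography=11, EF_Color grade=37, EF_VFX=32) = 37; EF_Final cut = 37+12 = 49
Expected project duration μ = 49 days. Critical path: Pickup shots → Sound mix → Color grade → Final cut.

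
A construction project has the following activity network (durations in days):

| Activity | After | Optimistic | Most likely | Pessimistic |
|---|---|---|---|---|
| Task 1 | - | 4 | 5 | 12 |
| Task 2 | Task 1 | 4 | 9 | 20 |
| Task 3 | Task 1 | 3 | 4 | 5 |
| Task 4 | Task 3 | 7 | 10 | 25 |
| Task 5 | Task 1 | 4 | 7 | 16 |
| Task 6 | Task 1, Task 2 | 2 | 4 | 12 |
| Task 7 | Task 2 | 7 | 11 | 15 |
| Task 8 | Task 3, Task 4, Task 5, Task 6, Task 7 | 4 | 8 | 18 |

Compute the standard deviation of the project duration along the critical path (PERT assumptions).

te_Task 1 = (4 + 4·5 + 12)/6 = 36/6 = 6; σ²_Task 1 = ((12−4)/6)² = 1.778
te_Task 2 = (4 + 4·9 + 20)/6 = 60/6 = 10; σ²_Task 2 = ((20−4)/6)² = 7.111
te_Task 3 = (3 + 4·4 + 5)/6 = 24/6 = 4; σ²_Task 3 = ((5−3)/6)² = 0.111
te_Task 4 = (7 + 4·10 + 25)/6 = 72/6 = 12; σ²_Task 4 = ((25−7)/6)² = 9.000
te_Task 5 = (4 + 4·7 + 16)/6 = 48/6 = 8; σ²_Task 5 = ((16−4)/6)² = 4.000
te_Task 6 = (2 + 4·4 + 12)/6 = 30/6 = 5; σ²_Task 6 = ((12−2)/6)² = 2.778
te_Task 7 = (7 + 4·11 + 15)/6 = 66/6 = 11; σ²_Task 7 = ((15−7)/6)² = 1.778
te_Task 8 = (4 + 4·8 + 18)/6 = 54/6 = 9; σ²_Task 8 = ((18−4)/6)² = 5.444

Forward pass:
ES_Task 1 = 0; EF_Task 1 = 6
ES_Task 2 = 6; EF_Task 2 = 6+10 = 16
ES_Task 3 = 6; EF_Task 3 = 6+4 = 10
ES_Task 4 = 10; EF_Task 4 = 10+12 = 22
ES_Task 5 = 6; EF_Task 5 = 6+8 = 14
ES_Task 6 = max(EF_Task 1=6, EF_Task 2=16) = 16; EF_Task 6 = 16+5 = 21
ES_Task 7 = 16; EF_Task 7 = 16+11 = 27
ES_Task 8 = max(EF_Task 3=10, EF_Task 4=22, EF_Task 5=14, EF_Task 6=21, EF_Task 7=27) = 27; EF_Task 8 = 27+9 = 36
Expected project duration μ = 36 days. Critical path: Task 1 → Task 2 → Task 7 → Task 8.

Variance along critical path = 1.778 + 7.111 + 1.778 + 5.444 = 16.111
σ = √16.111 = 4.014 days

4.01 days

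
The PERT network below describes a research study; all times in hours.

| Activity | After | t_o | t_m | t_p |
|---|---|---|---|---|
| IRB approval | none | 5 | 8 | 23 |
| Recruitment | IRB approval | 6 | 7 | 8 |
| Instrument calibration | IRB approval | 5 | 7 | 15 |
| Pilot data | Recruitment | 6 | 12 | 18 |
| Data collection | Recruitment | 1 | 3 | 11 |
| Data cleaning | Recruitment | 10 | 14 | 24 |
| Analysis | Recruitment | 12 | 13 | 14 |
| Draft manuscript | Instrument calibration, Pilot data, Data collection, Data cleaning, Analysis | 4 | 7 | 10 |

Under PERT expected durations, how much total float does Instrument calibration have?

te_IRB approval = (5 + 4·8 + 23)/6 = 60/6 = 10
te_Recruitment = (6 + 4·7 + 8)/6 = 42/6 = 7
te_Instrument calibration = (5 + 4·7 + 15)/6 = 48/6 = 8
te_Pilot data = (6 + 4·12 + 18)/6 = 72/6 = 12
te_Data collection = (1 + 4·3 + 11)/6 = 24/6 = 4
te_Data cleaning = (10 + 4·14 + 24)/6 = 90/6 = 15
te_Analysis = (12 + 4·13 + 14)/6 = 78/6 = 13
te_Draft manuscript = (4 + 4·7 + 10)/6 = 42/6 = 7

Forward pass:
ES_IRB approval = 0; EF_IRB approval = 10
ES_Recruitment = 10; EF_Recruitment = 10+7 = 17
ES_Instrument calibration = 10; EF_Instrument calibration = 10+8 = 18
ES_Pilot data = 17; EF_Pilot data = 17+12 = 29
ES_Data collection = 17; EF_Data collection = 17+4 = 21
ES_Data cleaning = 17; EF_Data cleaning = 17+15 = 32
ES_Analysis = 17; EF_Analysis = 17+13 = 30
ES_Draft manuscript = max(EF_Instrument calibration=18, EF_Pilot data=29, EF_Data collection=21, EF_Data cleaning=32, EF_Analysis=30) = 32; EF_Draft manuscript = 32+7 = 39
Expected project duration μ = 39 hours. Critical path: IRB approval → Recruitment → Data cleaning → Draft manuscript.

Backward pass:
LF_Draft manuscript = 39; LS_Draft manuscript = 39−7 = 32
LF_Analysis = LS_Draft manuscript = 32; LS_Analysis = 32−13 = 19
LF_Data cleaning = LS_Draft manuscript = 32; LS_Data cleaning = 32−15 = 17
LF_Data collection = LS_Draft manuscript = 32; LS_Data collection = 32−4 = 28
LF_Pilot data = LS_Draft manuscript = 32; LS_Pilot data = 32−12 = 20
LF_Instrument calibration = LS_Draft manuscript = 32; LS_Instrument calibration = 32−8 = 24
LF_Recruitment = min(LS_Pilot data=20, LS_Data collection=28, LS_Data cleaning=17, LS_Analysis=19) = 17; LS_Recruitment = 17−7 = 10
LF_IRB approval = min(LS_Recruitment=10, LS_Instrument calibration=24) = 10; LS_IRB approval = 10−10 = 0
Slack_Instrument calibration = LS_Instrument calibration − ES_Instrument calibration = 24 − 10 = 14

14 hours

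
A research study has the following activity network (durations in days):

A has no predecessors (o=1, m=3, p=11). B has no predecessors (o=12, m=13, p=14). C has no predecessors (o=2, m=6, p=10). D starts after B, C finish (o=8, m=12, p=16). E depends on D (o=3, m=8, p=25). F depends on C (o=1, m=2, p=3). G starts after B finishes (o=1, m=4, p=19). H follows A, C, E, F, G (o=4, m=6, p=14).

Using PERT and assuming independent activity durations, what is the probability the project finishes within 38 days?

te_A = (1 + 4·3 + 11)/6 = 24/6 = 4; σ²_A = ((11−1)/6)² = 2.778
te_B = (12 + 4·13 + 14)/6 = 78/6 = 13; σ²_B = ((14−12)/6)² = 0.111
te_C = (2 + 4·6 + 10)/6 = 36/6 = 6; σ²_C = ((10−2)/6)² = 1.778
te_D = (8 + 4·12 + 16)/6 = 72/6 = 12; σ²_D = ((16−8)/6)² = 1.778
te_E = (3 + 4·8 + 25)/6 = 60/6 = 10; σ²_E = ((25−3)/6)² = 13.444
te_F = (1 + 4·2 + 3)/6 = 12/6 = 2; σ²_F = ((3−1)/6)² = 0.111
te_G = (1 + 4·4 + 19)/6 = 36/6 = 6; σ²_G = ((19−1)/6)² = 9.000
te_H = (4 + 4·6 + 14)/6 = 42/6 = 7; σ²_H = ((14−4)/6)² = 2.778

Forward pass:
ES_A = 0; EF_A = 4
ES_B = 0; EF_B = 13
ES_C = 0; EF_C = 6
ES_D = max(EF_B=13, EF_C=6) = 13; EF_D = 13+12 = 25
ES_E = 25; EF_E = 25+10 = 35
ES_F = 6; EF_F = 6+2 = 8
ES_G = 13; EF_G = 13+6 = 19
ES_H = max(EF_A=4, EF_C=6, EF_E=35, EF_F=8, EF_G=19) = 35; EF_H = 35+7 = 42
Expected project duration μ = 42 days. Critical path: B → D → E → H.

Variance along critical path = 0.111 + 1.778 + 13.444 + 2.778 = 18.111; σ = √18.111 = 4.256 days.
Z = (38 − 42) / 4.256 = -0.940
P(T ≤ 38) = Φ(-0.940) ≈ 0.174

0.174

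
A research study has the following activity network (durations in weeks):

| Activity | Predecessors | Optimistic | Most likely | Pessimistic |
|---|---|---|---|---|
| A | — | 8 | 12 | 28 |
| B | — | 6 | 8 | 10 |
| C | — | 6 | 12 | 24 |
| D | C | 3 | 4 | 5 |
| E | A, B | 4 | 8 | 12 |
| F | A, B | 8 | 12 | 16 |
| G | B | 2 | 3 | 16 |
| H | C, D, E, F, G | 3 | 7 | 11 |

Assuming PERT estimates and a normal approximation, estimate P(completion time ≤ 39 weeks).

0.941

te_A = (8 + 4·12 + 28)/6 = 84/6 = 14; σ²_A = ((28−8)/6)² = 11.111
te_B = (6 + 4·8 + 10)/6 = 48/6 = 8; σ²_B = ((10−6)/6)² = 0.444
te_C = (6 + 4·12 + 24)/6 = 78/6 = 13; σ²_C = ((24−6)/6)² = 9.000
te_D = (3 + 4·4 + 5)/6 = 24/6 = 4; σ²_D = ((5−3)/6)² = 0.111
te_E = (4 + 4·8 + 12)/6 = 48/6 = 8; σ²_E = ((12−4)/6)² = 1.778
te_F = (8 + 4·12 + 16)/6 = 72/6 = 12; σ²_F = ((16−8)/6)² = 1.778
te_G = (2 + 4·3 + 16)/6 = 30/6 = 5; σ²_G = ((16−2)/6)² = 5.444
te_H = (3 + 4·7 + 11)/6 = 42/6 = 7; σ²_H = ((11−3)/6)² = 1.778

Forward pass:
ES_A = 0; EF_A = 14
ES_B = 0; EF_B = 8
ES_C = 0; EF_C = 13
ES_D = 13; EF_D = 13+4 = 17
ES_E = max(EF_A=14, EF_B=8) = 14; EF_E = 14+8 = 22
ES_F = max(EF_A=14, EF_B=8) = 14; EF_F = 14+12 = 26
ES_G = 8; EF_G = 8+5 = 13
ES_H = max(EF_C=13, EF_D=17, EF_E=22, EF_F=26, EF_G=13) = 26; EF_H = 26+7 = 33
Expected project duration μ = 33 weeks. Critical path: A → F → H.

Variance along critical path = 11.111 + 1.778 + 1.778 = 14.667; σ = √14.667 = 3.830 weeks.
Z = (39 − 33) / 3.830 = 1.567
P(T ≤ 39) = Φ(1.567) ≈ 0.941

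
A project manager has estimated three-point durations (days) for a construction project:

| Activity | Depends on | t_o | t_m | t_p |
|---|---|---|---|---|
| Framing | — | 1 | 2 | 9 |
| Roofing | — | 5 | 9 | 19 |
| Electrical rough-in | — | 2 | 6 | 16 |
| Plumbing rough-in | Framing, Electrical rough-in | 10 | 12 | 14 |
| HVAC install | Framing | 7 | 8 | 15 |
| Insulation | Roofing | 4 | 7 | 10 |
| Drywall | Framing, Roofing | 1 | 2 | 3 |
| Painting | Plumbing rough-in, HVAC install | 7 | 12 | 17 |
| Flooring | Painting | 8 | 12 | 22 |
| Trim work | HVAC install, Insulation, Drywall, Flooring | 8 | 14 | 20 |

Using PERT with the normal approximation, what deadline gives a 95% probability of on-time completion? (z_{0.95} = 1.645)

65.0 days

te_Framing = (1 + 4·2 + 9)/6 = 18/6 = 3; σ²_Framing = ((9−1)/6)² = 1.778
te_Roofing = (5 + 4·9 + 19)/6 = 60/6 = 10; σ²_Roofing = ((19−5)/6)² = 5.444
te_Electrical rough-in = (2 + 4·6 + 16)/6 = 42/6 = 7; σ²_Electrical rough-in = ((16−2)/6)² = 5.444
te_Plumbing rough-in = (10 + 4·12 + 14)/6 = 72/6 = 12; σ²_Plumbing rough-in = ((14−10)/6)² = 0.444
te_HVAC install = (7 + 4·8 + 15)/6 = 54/6 = 9; σ²_HVAC install = ((15−7)/6)² = 1.778
te_Insulation = (4 + 4·7 + 10)/6 = 42/6 = 7; σ²_Insulation = ((10−4)/6)² = 1.000
te_Drywall = (1 + 4·2 + 3)/6 = 12/6 = 2; σ²_Drywall = ((3−1)/6)² = 0.111
te_Painting = (7 + 4·12 + 17)/6 = 72/6 = 12; σ²_Painting = ((17−7)/6)² = 2.778
te_Flooring = (8 + 4·12 + 22)/6 = 78/6 = 13; σ²_Flooring = ((22−8)/6)² = 5.444
te_Trim work = (8 + 4·14 + 20)/6 = 84/6 = 14; σ²_Trim work = ((20−8)/6)² = 4.000

Forward pass:
ES_Framing = 0; EF_Framing = 3
ES_Roofing = 0; EF_Roofing = 10
ES_Electrical rough-in = 0; EF_Electrical rough-in = 7
ES_Plumbing rough-in = max(EF_Framing=3, EF_Electrical rough-in=7) = 7; EF_Plumbing rough-in = 7+12 = 19
ES_HVAC install = 3; EF_HVAC install = 3+9 = 12
ES_Insulation = 10; EF_Insulation = 10+7 = 17
ES_Drywall = max(EF_Framing=3, EF_Roofing=10) = 10; EF_Drywall = 10+2 = 12
ES_Painting = max(EF_Plumbing rough-in=19, EF_HVAC install=12) = 19; EF_Painting = 19+12 = 31
ES_Flooring = 31; EF_Flooring = 31+13 = 44
ES_Trim work = max(EF_HVAC install=12, EF_Insulation=17, EF_Drywall=12, EF_Flooring=44) = 44; EF_Trim work = 44+14 = 58
Expected project duration μ = 58 days. Critical path: Electrical rough-in → Plumbing rough-in → Painting → Flooring → Trim work.

Variance along critical path = 5.444 + 0.444 + 2.778 + 5.444 + 4.000 = 18.111; σ = 4.256 days.
D = μ + z·σ = 58 + 1.645·4.256 = 65.0 days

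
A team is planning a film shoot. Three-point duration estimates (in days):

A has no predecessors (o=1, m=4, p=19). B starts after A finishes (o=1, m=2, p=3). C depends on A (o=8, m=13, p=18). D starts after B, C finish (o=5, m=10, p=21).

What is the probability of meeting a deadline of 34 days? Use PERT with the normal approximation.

0.821

te_A = (1 + 4·4 + 19)/6 = 36/6 = 6; σ²_A = ((19−1)/6)² = 9.000
te_B = (1 + 4·2 + 3)/6 = 12/6 = 2; σ²_B = ((3−1)/6)² = 0.111
te_C = (8 + 4·13 + 18)/6 = 78/6 = 13; σ²_C = ((18−8)/6)² = 2.778
te_D = (5 + 4·10 + 21)/6 = 66/6 = 11; σ²_D = ((21−5)/6)² = 7.111

Forward pass:
ES_A = 0; EF_A = 6
ES_B = 6; EF_B = 6+2 = 8
ES_C = 6; EF_C = 6+13 = 19
ES_D = max(EF_B=8, EF_C=19) = 19; EF_D = 19+11 = 30
Expected project duration μ = 30 days. Critical path: A → C → D.

Variance along critical path = 9.000 + 2.778 + 7.111 = 18.889; σ = √18.889 = 4.346 days.
Z = (34 − 30) / 4.346 = 0.920
P(T ≤ 34) = Φ(0.920) ≈ 0.821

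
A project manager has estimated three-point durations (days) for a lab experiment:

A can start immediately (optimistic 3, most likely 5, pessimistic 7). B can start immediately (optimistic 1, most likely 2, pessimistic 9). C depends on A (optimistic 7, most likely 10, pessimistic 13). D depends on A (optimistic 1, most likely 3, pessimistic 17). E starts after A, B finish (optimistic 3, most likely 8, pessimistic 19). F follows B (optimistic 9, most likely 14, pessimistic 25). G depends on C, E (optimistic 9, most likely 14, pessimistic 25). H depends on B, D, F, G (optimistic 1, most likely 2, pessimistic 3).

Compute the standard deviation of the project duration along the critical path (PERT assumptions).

2.94 days

te_A = (3 + 4·5 + 7)/6 = 30/6 = 5; σ²_A = ((7−3)/6)² = 0.444
te_B = (1 + 4·2 + 9)/6 = 18/6 = 3; σ²_B = ((9−1)/6)² = 1.778
te_C = (7 + 4·10 + 13)/6 = 60/6 = 10; σ²_C = ((13−7)/6)² = 1.000
te_D = (1 + 4·3 + 17)/6 = 30/6 = 5; σ²_D = ((17−1)/6)² = 7.111
te_E = (3 + 4·8 + 19)/6 = 54/6 = 9; σ²_E = ((19−3)/6)² = 7.111
te_F = (9 + 4·14 + 25)/6 = 90/6 = 15; σ²_F = ((25−9)/6)² = 7.111
te_G = (9 + 4·14 + 25)/6 = 90/6 = 15; σ²_G = ((25−9)/6)² = 7.111
te_H = (1 + 4·2 + 3)/6 = 12/6 = 2; σ²_H = ((3−1)/6)² = 0.111

Forward pass:
ES_A = 0; EF_A = 5
ES_B = 0; EF_B = 3
ES_C = 5; EF_C = 5+10 = 15
ES_D = 5; EF_D = 5+5 = 10
ES_E = max(EF_A=5, EF_B=3) = 5; EF_E = 5+9 = 14
ES_F = 3; EF_F = 3+15 = 18
ES_G = max(EF_C=15, EF_E=14) = 15; EF_G = 15+15 = 30
ES_H = max(EF_B=3, EF_D=10, EF_F=18, EF_G=30) = 30; EF_H = 30+2 = 32
Expected project duration μ = 32 days. Critical path: A → C → G → H.

Variance along critical path = 0.444 + 1.000 + 7.111 + 0.111 = 8.667
σ = √8.667 = 2.944 days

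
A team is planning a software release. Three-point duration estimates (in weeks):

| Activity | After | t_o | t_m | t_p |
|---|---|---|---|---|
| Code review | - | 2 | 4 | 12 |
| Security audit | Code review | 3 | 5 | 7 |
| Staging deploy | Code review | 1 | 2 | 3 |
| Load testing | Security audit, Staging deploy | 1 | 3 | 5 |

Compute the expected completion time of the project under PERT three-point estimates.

te_Code review = (2 + 4·4 + 12)/6 = 30/6 = 5
te_Security audit = (3 + 4·5 + 7)/6 = 30/6 = 5
te_Staging deploy = (1 + 4·2 + 3)/6 = 12/6 = 2
te_Load testing = (1 + 4·3 + 5)/6 = 18/6 = 3

Forward pass:
ES_Code review = 0; EF_Code review = 5
ES_Security audit = 5; EF_Security audit = 5+5 = 10
ES_Staging deploy = 5; EF_Staging deploy = 5+2 = 7
ES_Load testing = max(EF_Security audit=10, EF_Staging deploy=7) = 10; EF_Load testing = 10+3 = 13
Expected project duration μ = 13 weeks. Critical path: Code review → Security audit → Load testing.

13 weeks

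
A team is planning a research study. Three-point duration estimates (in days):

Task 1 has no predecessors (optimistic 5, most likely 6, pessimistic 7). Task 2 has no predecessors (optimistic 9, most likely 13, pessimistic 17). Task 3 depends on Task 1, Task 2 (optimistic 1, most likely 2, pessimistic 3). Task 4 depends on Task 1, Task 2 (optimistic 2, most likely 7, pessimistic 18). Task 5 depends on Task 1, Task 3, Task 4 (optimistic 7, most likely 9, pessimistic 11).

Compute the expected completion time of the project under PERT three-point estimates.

30 days

te_Task 1 = (5 + 4·6 + 7)/6 = 36/6 = 6
te_Task 2 = (9 + 4·13 + 17)/6 = 78/6 = 13
te_Task 3 = (1 + 4·2 + 3)/6 = 12/6 = 2
te_Task 4 = (2 + 4·7 + 18)/6 = 48/6 = 8
te_Task 5 = (7 + 4·9 + 11)/6 = 54/6 = 9

Forward pass:
ES_Task 1 = 0; EF_Task 1 = 6
ES_Task 2 = 0; EF_Task 2 = 13
ES_Task 3 = max(EF_Task 1=6, EF_Task 2=13) = 13; EF_Task 3 = 13+2 = 15
ES_Task 4 = max(EF_Task 1=6, EF_Task 2=13) = 13; EF_Task 4 = 13+8 = 21
ES_Task 5 = max(EF_Task 1=6, EF_Task 3=15, EF_Task 4=21) = 21; EF_Task 5 = 21+9 = 30
Expected project duration μ = 30 days. Critical path: Task 2 → Task 4 → Task 5.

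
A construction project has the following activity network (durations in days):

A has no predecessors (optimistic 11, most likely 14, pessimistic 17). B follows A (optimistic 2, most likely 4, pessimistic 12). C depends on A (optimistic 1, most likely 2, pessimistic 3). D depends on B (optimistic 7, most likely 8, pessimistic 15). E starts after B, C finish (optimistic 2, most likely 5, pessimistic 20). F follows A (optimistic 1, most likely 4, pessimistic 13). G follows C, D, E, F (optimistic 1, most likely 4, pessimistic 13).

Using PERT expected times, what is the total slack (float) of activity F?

te_A = (11 + 4·14 + 17)/6 = 84/6 = 14
te_B = (2 + 4·4 + 12)/6 = 30/6 = 5
te_C = (1 + 4·2 + 3)/6 = 12/6 = 2
te_D = (7 + 4·8 + 15)/6 = 54/6 = 9
te_E = (2 + 4·5 + 20)/6 = 42/6 = 7
te_F = (1 + 4·4 + 13)/6 = 30/6 = 5
te_G = (1 + 4·4 + 13)/6 = 30/6 = 5

Forward pass:
ES_A = 0; EF_A = 14
ES_B = 14; EF_B = 14+5 = 19
ES_C = 14; EF_C = 14+2 = 16
ES_D = 19; EF_D = 19+9 = 28
ES_E = max(EF_B=19, EF_C=16) = 19; EF_E = 19+7 = 26
ES_F = 14; EF_F = 14+5 = 19
ES_G = max(EF_C=16, EF_D=28, EF_E=26, EF_F=19) = 28; EF_G = 28+5 = 33
Expected project duration μ = 33 days. Critical path: A → B → D → G.

Backward pass:
LF_G = 33; LS_G = 33−5 = 28
LF_F = LS_G = 28; LS_F = 28−5 = 23
LF_E = LS_G = 28; LS_E = 28−7 = 21
LF_D = LS_G = 28; LS_D = 28−9 = 19
LF_C = min(LS_E=21, LS_G=28) = 21; LS_C = 21−2 = 19
LF_B = min(LS_D=19, LS_E=21) = 19; LS_B = 19−5 = 14
LF_A = min(LS_B=14, LS_C=19, LS_F=23) = 14; LS_A = 14−14 = 0
Slack_F = LS_F − ES_F = 23 − 14 = 9

9 days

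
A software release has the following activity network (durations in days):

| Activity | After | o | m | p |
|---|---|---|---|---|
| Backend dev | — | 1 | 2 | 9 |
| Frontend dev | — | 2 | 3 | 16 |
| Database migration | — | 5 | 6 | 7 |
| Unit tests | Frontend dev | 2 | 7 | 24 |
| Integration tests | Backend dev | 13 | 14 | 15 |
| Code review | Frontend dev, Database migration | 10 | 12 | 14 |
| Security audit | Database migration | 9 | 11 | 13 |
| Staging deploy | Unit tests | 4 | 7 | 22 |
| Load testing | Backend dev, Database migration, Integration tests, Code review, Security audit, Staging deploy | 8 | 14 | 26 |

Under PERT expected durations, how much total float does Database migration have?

5 days

te_Backend dev = (1 + 4·2 + 9)/6 = 18/6 = 3
te_Frontend dev = (2 + 4·3 + 16)/6 = 30/6 = 5
te_Database migration = (5 + 4·6 + 7)/6 = 36/6 = 6
te_Unit tests = (2 + 4·7 + 24)/6 = 54/6 = 9
te_Integration tests = (13 + 4·14 + 15)/6 = 84/6 = 14
te_Code review = (10 + 4·12 + 14)/6 = 72/6 = 12
te_Security audit = (9 + 4·11 + 13)/6 = 66/6 = 11
te_Staging deploy = (4 + 4·7 + 22)/6 = 54/6 = 9
te_Load testing = (8 + 4·14 + 26)/6 = 90/6 = 15

Forward pass:
ES_Backend dev = 0; EF_Backend dev = 3
ES_Frontend dev = 0; EF_Frontend dev = 5
ES_Database migration = 0; EF_Database migration = 6
ES_Unit tests = 5; EF_Unit tests = 5+9 = 14
ES_Integration tests = 3; EF_Integration tests = 3+14 = 17
ES_Code review = max(EF_Frontend dev=5, EF_Database migration=6) = 6; EF_Code review = 6+12 = 18
ES_Security audit = 6; EF_Security audit = 6+11 = 17
ES_Staging deploy = 14; EF_Staging deploy = 14+9 = 23
ES_Load testing = max(EF_Backend dev=3, EF_Database migration=6, EF_Integration tests=17, EF_Code review=18, EF_Security audit=17, EF_Staging deploy=23) = 23; EF_Load testing = 23+15 = 38
Expected project duration μ = 38 days. Critical path: Frontend dev → Unit tests → Staging deploy → Load testing.

Backward pass:
LF_Load testing = 38; LS_Load testing = 38−15 = 23
LF_Staging deploy = LS_Load testing = 23; LS_Staging deploy = 23−9 = 14
LF_Security audit = LS_Load testing = 23; LS_Security audit = 23−11 = 12
LF_Code review = LS_Load testing = 23; LS_Code review = 23−12 = 11
LF_Integration tests = LS_Load testing = 23; LS_Integration tests = 23−14 = 9
LF_Unit tests = LS_Staging deploy = 14; LS_Unit tests = 14−9 = 5
LF_Database migration = min(LS_Code review=11, LS_Security audit=12, LS_Load testing=23) = 11; LS_Database migration = 11−6 = 5
LF_Frontend dev = min(LS_Unit tests=5, LS_Code review=11) = 5; LS_Frontend dev = 5−5 = 0
LF_Backend dev = min(LS_Integration tests=9, LS_Load testing=23) = 9; LS_Backend dev = 9−3 = 6
Slack_Database migration = LS_Database migration − ES_Database migration = 5 − 0 = 5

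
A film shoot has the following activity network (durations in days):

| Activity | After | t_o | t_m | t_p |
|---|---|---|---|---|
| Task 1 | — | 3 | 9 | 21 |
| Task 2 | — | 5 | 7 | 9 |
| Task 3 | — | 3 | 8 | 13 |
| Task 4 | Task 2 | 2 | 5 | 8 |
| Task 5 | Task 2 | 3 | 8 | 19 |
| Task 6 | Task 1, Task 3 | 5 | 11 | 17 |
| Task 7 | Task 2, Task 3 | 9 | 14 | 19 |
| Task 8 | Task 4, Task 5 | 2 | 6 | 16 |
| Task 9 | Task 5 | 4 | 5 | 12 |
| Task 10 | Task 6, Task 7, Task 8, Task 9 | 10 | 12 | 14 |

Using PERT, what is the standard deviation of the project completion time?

3.67 days

te_Task 1 = (3 + 4·9 + 21)/6 = 60/6 = 10; σ²_Task 1 = ((21−3)/6)² = 9.000
te_Task 2 = (5 + 4·7 + 9)/6 = 42/6 = 7; σ²_Task 2 = ((9−5)/6)² = 0.444
te_Task 3 = (3 + 4·8 + 13)/6 = 48/6 = 8; σ²_Task 3 = ((13−3)/6)² = 2.778
te_Task 4 = (2 + 4·5 + 8)/6 = 30/6 = 5; σ²_Task 4 = ((8−2)/6)² = 1.000
te_Task 5 = (3 + 4·8 + 19)/6 = 54/6 = 9; σ²_Task 5 = ((19−3)/6)² = 7.111
te_Task 6 = (5 + 4·11 + 17)/6 = 66/6 = 11; σ²_Task 6 = ((17−5)/6)² = 4.000
te_Task 7 = (9 + 4·14 + 19)/6 = 84/6 = 14; σ²_Task 7 = ((19−9)/6)² = 2.778
te_Task 8 = (2 + 4·6 + 16)/6 = 42/6 = 7; σ²_Task 8 = ((16−2)/6)² = 5.444
te_Task 9 = (4 + 4·5 + 12)/6 = 36/6 = 6; σ²_Task 9 = ((12−4)/6)² = 1.778
te_Task 10 = (10 + 4·12 + 14)/6 = 72/6 = 12; σ²_Task 10 = ((14−10)/6)² = 0.444

Forward pass:
ES_Task 1 = 0; EF_Task 1 = 10
ES_Task 2 = 0; EF_Task 2 = 7
ES_Task 3 = 0; EF_Task 3 = 8
ES_Task 4 = 7; EF_Task 4 = 7+5 = 12
ES_Task 5 = 7; EF_Task 5 = 7+9 = 16
ES_Task 6 = max(EF_Task 1=10, EF_Task 3=8) = 10; EF_Task 6 = 10+11 = 21
ES_Task 7 = max(EF_Task 2=7, EF_Task 3=8) = 8; EF_Task 7 = 8+14 = 22
ES_Task 8 = max(EF_Task 4=12, EF_Task 5=16) = 16; EF_Task 8 = 16+7 = 23
ES_Task 9 = 16; EF_Task 9 = 16+6 = 22
ES_Task 10 = max(EF_Task 6=21, EF_Task 7=22, EF_Task 8=23, EF_Task 9=22) = 23; EF_Task 10 = 23+12 = 35
Expected project duration μ = 35 days. Critical path: Task 2 → Task 5 → Task 8 → Task 10.

Variance along critical path = 0.444 + 7.111 + 5.444 + 0.444 = 13.444
σ = √13.444 = 3.667 days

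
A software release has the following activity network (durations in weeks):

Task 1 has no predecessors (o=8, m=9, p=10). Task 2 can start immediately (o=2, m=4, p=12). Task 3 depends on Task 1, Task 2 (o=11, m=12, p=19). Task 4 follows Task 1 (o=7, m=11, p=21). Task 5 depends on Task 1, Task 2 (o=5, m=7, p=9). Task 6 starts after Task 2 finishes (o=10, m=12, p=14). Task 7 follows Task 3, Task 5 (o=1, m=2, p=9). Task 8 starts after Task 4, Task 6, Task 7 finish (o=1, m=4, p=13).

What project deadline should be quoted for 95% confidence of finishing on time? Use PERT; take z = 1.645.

34.6 weeks

te_Task 1 = (8 + 4·9 + 10)/6 = 54/6 = 9; σ²_Task 1 = ((10−8)/6)² = 0.111
te_Task 2 = (2 + 4·4 + 12)/6 = 30/6 = 5; σ²_Task 2 = ((12−2)/6)² = 2.778
te_Task 3 = (11 + 4·12 + 19)/6 = 78/6 = 13; σ²_Task 3 = ((19−11)/6)² = 1.778
te_Task 4 = (7 + 4·11 + 21)/6 = 72/6 = 12; σ²_Task 4 = ((21−7)/6)² = 5.444
te_Task 5 = (5 + 4·7 + 9)/6 = 42/6 = 7; σ²_Task 5 = ((9−5)/6)² = 0.444
te_Task 6 = (10 + 4·12 + 14)/6 = 72/6 = 12; σ²_Task 6 = ((14−10)/6)² = 0.444
te_Task 7 = (1 + 4·2 + 9)/6 = 18/6 = 3; σ²_Task 7 = ((9−1)/6)² = 1.778
te_Task 8 = (1 + 4·4 + 13)/6 = 30/6 = 5; σ²_Task 8 = ((13−1)/6)² = 4.000

Forward pass:
ES_Task 1 = 0; EF_Task 1 = 9
ES_Task 2 = 0; EF_Task 2 = 5
ES_Task 3 = max(EF_Task 1=9, EF_Task 2=5) = 9; EF_Task 3 = 9+13 = 22
ES_Task 4 = 9; EF_Task 4 = 9+12 = 21
ES_Task 5 = max(EF_Task 1=9, EF_Task 2=5) = 9; EF_Task 5 = 9+7 = 16
ES_Task 6 = 5; EF_Task 6 = 5+12 = 17
ES_Task 7 = max(EF_Task 3=22, EF_Task 5=16) = 22; EF_Task 7 = 22+3 = 25
ES_Task 8 = max(EF_Task 4=21, EF_Task 6=17, EF_Task 7=25) = 25; EF_Task 8 = 25+5 = 30
Expected project duration μ = 30 weeks. Critical path: Task 1 → Task 3 → Task 7 → Task 8.

Variance along critical path = 0.111 + 1.778 + 1.778 + 4.000 = 7.667; σ = 2.769 weeks.
D = μ + z·σ = 30 + 1.645·2.769 = 34.6 weeks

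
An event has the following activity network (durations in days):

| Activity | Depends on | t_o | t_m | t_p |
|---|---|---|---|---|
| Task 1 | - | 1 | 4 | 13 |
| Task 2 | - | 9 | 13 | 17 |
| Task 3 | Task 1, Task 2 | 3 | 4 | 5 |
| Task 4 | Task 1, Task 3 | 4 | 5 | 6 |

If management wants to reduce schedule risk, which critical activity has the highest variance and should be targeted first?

Task 2

te_Task 1 = (1 + 4·4 + 13)/6 = 30/6 = 5; σ²_Task 1 = ((13−1)/6)² = 4.000
te_Task 2 = (9 + 4·13 + 17)/6 = 78/6 = 13; σ²_Task 2 = ((17−9)/6)² = 1.778
te_Task 3 = (3 + 4·4 + 5)/6 = 24/6 = 4; σ²_Task 3 = ((5−3)/6)² = 0.111
te_Task 4 = (4 + 4·5 + 6)/6 = 30/6 = 5; σ²_Task 4 = ((6−4)/6)² = 0.111

Forward pass:
ES_Task 1 = 0; EF_Task 1 = 5
ES_Task 2 = 0; EF_Task 2 = 13
ES_Task 3 = max(EF_Task 1=5, EF_Task 2=13) = 13; EF_Task 3 = 13+4 = 17
ES_Task 4 = max(EF_Task 1=5, EF_Task 3=17) = 17; EF_Task 4 = 17+5 = 22
Expected project duration μ = 22 days. Critical path: Task 2 → Task 3 → Task 4.

Variances on critical path: σ²_Task 2=1.778, σ²_Task 3=0.111, σ²_Task 4=0.111.
Largest is σ²_Task 2 = 1.778.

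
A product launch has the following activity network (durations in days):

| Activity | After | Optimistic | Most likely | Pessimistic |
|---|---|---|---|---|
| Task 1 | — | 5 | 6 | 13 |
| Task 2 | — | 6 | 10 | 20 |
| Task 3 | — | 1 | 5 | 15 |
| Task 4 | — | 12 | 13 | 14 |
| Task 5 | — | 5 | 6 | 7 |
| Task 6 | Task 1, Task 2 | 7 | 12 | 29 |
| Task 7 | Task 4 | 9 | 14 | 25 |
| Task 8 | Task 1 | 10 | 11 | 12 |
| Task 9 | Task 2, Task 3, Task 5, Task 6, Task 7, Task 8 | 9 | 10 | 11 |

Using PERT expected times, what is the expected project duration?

te_Task 1 = (5 + 4·6 + 13)/6 = 42/6 = 7
te_Task 2 = (6 + 4·10 + 20)/6 = 66/6 = 11
te_Task 3 = (1 + 4·5 + 15)/6 = 36/6 = 6
te_Task 4 = (12 + 4·13 + 14)/6 = 78/6 = 13
te_Task 5 = (5 + 4·6 + 7)/6 = 36/6 = 6
te_Task 6 = (7 + 4·12 + 29)/6 = 84/6 = 14
te_Task 7 = (9 + 4·14 + 25)/6 = 90/6 = 15
te_Task 8 = (10 + 4·11 + 12)/6 = 66/6 = 11
te_Task 9 = (9 + 4·10 + 11)/6 = 60/6 = 10

Forward pass:
ES_Task 1 = 0; EF_Task 1 = 7
ES_Task 2 = 0; EF_Task 2 = 11
ES_Task 3 = 0; EF_Task 3 = 6
ES_Task 4 = 0; EF_Task 4 = 13
ES_Task 5 = 0; EF_Task 5 = 6
ES_Task 6 = max(EF_Task 1=7, EF_Task 2=11) = 11; EF_Task 6 = 11+14 = 25
ES_Task 7 = 13; EF_Task 7 = 13+15 = 28
ES_Task 8 = 7; EF_Task 8 = 7+11 = 18
ES_Task 9 = max(EF_Task 2=11, EF_Task 3=6, EF_Task 5=6, EF_Task 6=25, EF_Task 7=28, EF_Task 8=18) = 28; EF_Task 9 = 28+10 = 38
Expected project duration μ = 38 days. Critical path: Task 4 → Task 7 → Task 9.

38 days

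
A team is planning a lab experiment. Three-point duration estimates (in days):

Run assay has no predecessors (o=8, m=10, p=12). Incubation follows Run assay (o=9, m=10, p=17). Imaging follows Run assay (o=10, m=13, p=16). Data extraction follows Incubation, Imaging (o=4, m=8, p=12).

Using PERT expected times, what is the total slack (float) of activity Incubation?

te_Run assay = (8 + 4·10 + 12)/6 = 60/6 = 10
te_Incubation = (9 + 4·10 + 17)/6 = 66/6 = 11
te_Imaging = (10 + 4·13 + 16)/6 = 78/6 = 13
te_Data extraction = (4 + 4·8 + 12)/6 = 48/6 = 8

Forward pass:
ES_Run assay = 0; EF_Run assay = 10
ES_Incubation = 10; EF_Incubation = 10+11 = 21
ES_Imaging = 10; EF_Imaging = 10+13 = 23
ES_Data extraction = max(EF_Incubation=21, EF_Imaging=23) = 23; EF_Data extraction = 23+8 = 31
Expected project duration μ = 31 days. Critical path: Run assay → Imaging → Data extraction.

Backward pass:
LF_Data extraction = 31; LS_Data extraction = 31−8 = 23
LF_Imaging = LS_Data extraction = 23; LS_Imaging = 23−13 = 10
LF_Incubation = LS_Data extraction = 23; LS_Incubation = 23−11 = 12
LF_Run assay = min(LS_Incubation=12, LS_Imaging=10) = 10; LS_Run assay = 10−10 = 0
Slack_Incubation = LS_Incubation − ES_Incubation = 12 − 10 = 2

2 days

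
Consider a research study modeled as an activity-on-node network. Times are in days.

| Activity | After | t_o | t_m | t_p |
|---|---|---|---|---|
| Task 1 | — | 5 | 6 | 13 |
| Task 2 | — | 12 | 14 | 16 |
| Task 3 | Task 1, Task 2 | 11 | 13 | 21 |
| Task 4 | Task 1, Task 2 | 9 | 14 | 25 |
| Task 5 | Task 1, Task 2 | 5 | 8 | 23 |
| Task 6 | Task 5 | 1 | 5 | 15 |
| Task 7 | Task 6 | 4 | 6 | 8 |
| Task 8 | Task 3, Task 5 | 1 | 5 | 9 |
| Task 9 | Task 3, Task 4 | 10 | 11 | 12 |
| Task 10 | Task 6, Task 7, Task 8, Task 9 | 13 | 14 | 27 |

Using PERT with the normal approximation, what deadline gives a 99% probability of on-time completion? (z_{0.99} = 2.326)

te_Task 1 = (5 + 4·6 + 13)/6 = 42/6 = 7; σ²_Task 1 = ((13−5)/6)² = 1.778
te_Task 2 = (12 + 4·14 + 16)/6 = 84/6 = 14; σ²_Task 2 = ((16−12)/6)² = 0.444
te_Task 3 = (11 + 4·13 + 21)/6 = 84/6 = 14; σ²_Task 3 = ((21−11)/6)² = 2.778
te_Task 4 = (9 + 4·14 + 25)/6 = 90/6 = 15; σ²_Task 4 = ((25−9)/6)² = 7.111
te_Task 5 = (5 + 4·8 + 23)/6 = 60/6 = 10; σ²_Task 5 = ((23−5)/6)² = 9.000
te_Task 6 = (1 + 4·5 + 15)/6 = 36/6 = 6; σ²_Task 6 = ((15−1)/6)² = 5.444
te_Task 7 = (4 + 4·6 + 8)/6 = 36/6 = 6; σ²_Task 7 = ((8−4)/6)² = 0.444
te_Task 8 = (1 + 4·5 + 9)/6 = 30/6 = 5; σ²_Task 8 = ((9−1)/6)² = 1.778
te_Task 9 = (10 + 4·11 + 12)/6 = 66/6 = 11; σ²_Task 9 = ((12−10)/6)² = 0.111
te_Task 10 = (13 + 4·14 + 27)/6 = 96/6 = 16; σ²_Task 10 = ((27−13)/6)² = 5.444

Forward pass:
ES_Task 1 = 0; EF_Task 1 = 7
ES_Task 2 = 0; EF_Task 2 = 14
ES_Task 3 = max(EF_Task 1=7, EF_Task 2=14) = 14; EF_Task 3 = 14+14 = 28
ES_Task 4 = max(EF_Task 1=7, EF_Task 2=14) = 14; EF_Task 4 = 14+15 = 29
ES_Task 5 = max(EF_Task 1=7, EF_Task 2=14) = 14; EF_Task 5 = 14+10 = 24
ES_Task 6 = 24; EF_Task 6 = 24+6 = 30
ES_Task 7 = 30; EF_Task 7 = 30+6 = 36
ES_Task 8 = max(EF_Task 3=28, EF_Task 5=24) = 28; EF_Task 8 = 28+5 = 33
ES_Task 9 = max(EF_Task 3=28, EF_Task 4=29) = 29; EF_Task 9 = 29+11 = 40
ES_Task 10 = max(EF_Task 6=30, EF_Task 7=36, EF_Task 8=33, EF_Task 9=40) = 40; EF_Task 10 = 40+16 = 56
Expected project duration μ = 56 days. Critical path: Task 2 → Task 4 → Task 9 → Task 10.

Variance along critical path = 0.444 + 7.111 + 0.111 + 5.444 = 13.111; σ = 3.621 days.
D = μ + z·σ = 56 + 2.326·3.621 = 64.4 days

64.4 days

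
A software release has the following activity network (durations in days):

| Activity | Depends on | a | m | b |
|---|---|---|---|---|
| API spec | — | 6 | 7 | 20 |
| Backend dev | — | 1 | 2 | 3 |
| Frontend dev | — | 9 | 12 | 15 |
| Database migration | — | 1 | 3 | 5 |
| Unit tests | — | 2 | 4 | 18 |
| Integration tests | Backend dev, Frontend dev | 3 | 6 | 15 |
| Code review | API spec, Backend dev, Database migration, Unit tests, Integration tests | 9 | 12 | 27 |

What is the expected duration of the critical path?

33 days

te_API spec = (6 + 4·7 + 20)/6 = 54/6 = 9
te_Backend dev = (1 + 4·2 + 3)/6 = 12/6 = 2
te_Frontend dev = (9 + 4·12 + 15)/6 = 72/6 = 12
te_Database migration = (1 + 4·3 + 5)/6 = 18/6 = 3
te_Unit tests = (2 + 4·4 + 18)/6 = 36/6 = 6
te_Integration tests = (3 + 4·6 + 15)/6 = 42/6 = 7
te_Code review = (9 + 4·12 + 27)/6 = 84/6 = 14

Forward pass:
ES_API spec = 0; EF_API spec = 9
ES_Backend dev = 0; EF_Backend dev = 2
ES_Frontend dev = 0; EF_Frontend dev = 12
ES_Database migration = 0; EF_Database migration = 3
ES_Unit tests = 0; EF_Unit tests = 6
ES_Integration tests = max(EF_Backend dev=2, EF_Frontend dev=12) = 12; EF_Integration tests = 12+7 = 19
ES_Code review = max(EF_API spec=9, EF_Backend dev=2, EF_Database migration=3, EF_Unit tests=6, EF_Integration tests=19) = 19; EF_Code review = 19+14 = 33
Expected project duration μ = 33 days. Critical path: Frontend dev → Integration tests → Code review.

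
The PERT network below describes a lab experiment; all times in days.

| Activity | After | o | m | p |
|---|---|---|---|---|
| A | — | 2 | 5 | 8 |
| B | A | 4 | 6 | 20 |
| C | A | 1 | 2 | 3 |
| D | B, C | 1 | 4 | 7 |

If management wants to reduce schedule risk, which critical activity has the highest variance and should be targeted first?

B

te_A = (2 + 4·5 + 8)/6 = 30/6 = 5; σ²_A = ((8−2)/6)² = 1.000
te_B = (4 + 4·6 + 20)/6 = 48/6 = 8; σ²_B = ((20−4)/6)² = 7.111
te_C = (1 + 4·2 + 3)/6 = 12/6 = 2; σ²_C = ((3−1)/6)² = 0.111
te_D = (1 + 4·4 + 7)/6 = 24/6 = 4; σ²_D = ((7−1)/6)² = 1.000

Forward pass:
ES_A = 0; EF_A = 5
ES_B = 5; EF_B = 5+8 = 13
ES_C = 5; EF_C = 5+2 = 7
ES_D = max(EF_B=13, EF_C=7) = 13; EF_D = 13+4 = 17
Expected project duration μ = 17 days. Critical path: A → B → D.

Variances on critical path: σ²_A=1.000, σ²_B=7.111, σ²_D=1.000.
Largest is σ²_B = 7.111.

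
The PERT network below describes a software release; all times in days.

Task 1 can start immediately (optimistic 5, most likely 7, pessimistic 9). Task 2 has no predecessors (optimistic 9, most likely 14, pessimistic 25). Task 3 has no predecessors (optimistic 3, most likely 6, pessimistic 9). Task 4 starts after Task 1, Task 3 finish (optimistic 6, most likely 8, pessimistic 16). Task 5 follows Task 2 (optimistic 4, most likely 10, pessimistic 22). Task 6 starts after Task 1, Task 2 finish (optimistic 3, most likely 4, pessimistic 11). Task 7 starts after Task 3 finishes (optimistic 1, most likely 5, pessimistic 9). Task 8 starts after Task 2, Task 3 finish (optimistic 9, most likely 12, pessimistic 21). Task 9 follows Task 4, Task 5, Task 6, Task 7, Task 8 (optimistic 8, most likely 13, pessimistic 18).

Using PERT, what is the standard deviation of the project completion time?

3.73 days

te_Task 1 = (5 + 4·7 + 9)/6 = 42/6 = 7; σ²_Task 1 = ((9−5)/6)² = 0.444
te_Task 2 = (9 + 4·14 + 25)/6 = 90/6 = 15; σ²_Task 2 = ((25−9)/6)² = 7.111
te_Task 3 = (3 + 4·6 + 9)/6 = 36/6 = 6; σ²_Task 3 = ((9−3)/6)² = 1.000
te_Task 4 = (6 + 4·8 + 16)/6 = 54/6 = 9; σ²_Task 4 = ((16−6)/6)² = 2.778
te_Task 5 = (4 + 4·10 + 22)/6 = 66/6 = 11; σ²_Task 5 = ((22−4)/6)² = 9.000
te_Task 6 = (3 + 4·4 + 11)/6 = 30/6 = 5; σ²_Task 6 = ((11−3)/6)² = 1.778
te_Task 7 = (1 + 4·5 + 9)/6 = 30/6 = 5; σ²_Task 7 = ((9−1)/6)² = 1.778
te_Task 8 = (9 + 4·12 + 21)/6 = 78/6 = 13; σ²_Task 8 = ((21−9)/6)² = 4.000
te_Task 9 = (8 + 4·13 + 18)/6 = 78/6 = 13; σ²_Task 9 = ((18−8)/6)² = 2.778

Forward pass:
ES_Task 1 = 0; EF_Task 1 = 7
ES_Task 2 = 0; EF_Task 2 = 15
ES_Task 3 = 0; EF_Task 3 = 6
ES_Task 4 = max(EF_Task 1=7, EF_Task 3=6) = 7; EF_Task 4 = 7+9 = 16
ES_Task 5 = 15; EF_Task 5 = 15+11 = 26
ES_Task 6 = max(EF_Task 1=7, EF_Task 2=15) = 15; EF_Task 6 = 15+5 = 20
ES_Task 7 = 6; EF_Task 7 = 6+5 = 11
ES_Task 8 = max(EF_Task 2=15, EF_Task 3=6) = 15; EF_Task 8 = 15+13 = 28
ES_Task 9 = max(EF_Task 4=16, EF_Task 5=26, EF_Task 6=20, EF_Task 7=11, EF_Task 8=28) = 28; EF_Task 9 = 28+13 = 41
Expected project duration μ = 41 days. Critical path: Task 2 → Task 8 → Task 9.

Variance along critical path = 7.111 + 4.000 + 2.778 = 13.889
σ = √13.889 = 3.727 days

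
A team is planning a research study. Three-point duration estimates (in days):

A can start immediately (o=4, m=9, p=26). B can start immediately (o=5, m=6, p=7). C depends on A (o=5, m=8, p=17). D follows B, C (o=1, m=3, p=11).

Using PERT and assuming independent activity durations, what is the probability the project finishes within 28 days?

0.813

te_A = (4 + 4·9 + 26)/6 = 66/6 = 11; σ²_A = ((26−4)/6)² = 13.444
te_B = (5 + 4·6 + 7)/6 = 36/6 = 6; σ²_B = ((7−5)/6)² = 0.111
te_C = (5 + 4·8 + 17)/6 = 54/6 = 9; σ²_C = ((17−5)/6)² = 4.000
te_D = (1 + 4·3 + 11)/6 = 24/6 = 4; σ²_D = ((11−1)/6)² = 2.778

Forward pass:
ES_A = 0; EF_A = 11
ES_B = 0; EF_B = 6
ES_C = 11; EF_C = 11+9 = 20
ES_D = max(EF_B=6, EF_C=20) = 20; EF_D = 20+4 = 24
Expected project duration μ = 24 days. Critical path: A → C → D.

Variance along critical path = 13.444 + 4.000 + 2.778 = 20.222; σ = √20.222 = 4.497 days.
Z = (28 − 24) / 4.497 = 0.889
P(T ≤ 28) = Φ(0.889) ≈ 0.813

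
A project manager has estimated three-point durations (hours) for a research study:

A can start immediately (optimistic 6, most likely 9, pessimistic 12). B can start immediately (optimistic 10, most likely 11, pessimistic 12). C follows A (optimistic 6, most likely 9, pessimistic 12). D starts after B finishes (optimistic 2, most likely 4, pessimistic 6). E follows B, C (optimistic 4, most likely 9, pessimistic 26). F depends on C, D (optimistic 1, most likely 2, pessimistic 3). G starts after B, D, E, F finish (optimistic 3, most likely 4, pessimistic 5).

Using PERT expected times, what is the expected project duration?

33 hours

te_A = (6 + 4·9 + 12)/6 = 54/6 = 9
te_B = (10 + 4·11 + 12)/6 = 66/6 = 11
te_C = (6 + 4·9 + 12)/6 = 54/6 = 9
te_D = (2 + 4·4 + 6)/6 = 24/6 = 4
te_E = (4 + 4·9 + 26)/6 = 66/6 = 11
te_F = (1 + 4·2 + 3)/6 = 12/6 = 2
te_G = (3 + 4·4 + 5)/6 = 24/6 = 4

Forward pass:
ES_A = 0; EF_A = 9
ES_B = 0; EF_B = 11
ES_C = 9; EF_C = 9+9 = 18
ES_D = 11; EF_D = 11+4 = 15
ES_E = max(EF_B=11, EF_C=18) = 18; EF_E = 18+11 = 29
ES_F = max(EF_C=18, EF_D=15) = 18; EF_F = 18+2 = 20
ES_G = max(EF_B=11, EF_D=15, EF_E=29, EF_F=20) = 29; EF_G = 29+4 = 33
Expected project duration μ = 33 hours. Critical path: A → C → E → G.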